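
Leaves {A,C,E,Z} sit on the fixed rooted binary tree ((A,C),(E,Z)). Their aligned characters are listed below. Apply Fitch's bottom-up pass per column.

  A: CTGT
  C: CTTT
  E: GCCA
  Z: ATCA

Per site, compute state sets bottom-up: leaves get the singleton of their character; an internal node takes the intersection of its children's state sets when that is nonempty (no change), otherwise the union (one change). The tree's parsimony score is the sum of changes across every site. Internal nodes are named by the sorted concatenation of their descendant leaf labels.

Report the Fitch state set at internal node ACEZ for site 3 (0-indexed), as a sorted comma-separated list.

A,T

site 0, node AC: A={C} ∩ C={C} → {C} (+0)
site 0, node EZ: E={G} ∪ Z={A} → {A,G} (+1)
site 0, node ACEZ: AC={C} ∪ EZ={A,G} → {A,C,G} (+1)
site 1, node AC: A={T} ∩ C={T} → {T} (+0)
site 1, node EZ: E={C} ∪ Z={T} → {C,T} (+1)
site 1, node ACEZ: AC={T} ∩ EZ={C,T} → {T} (+0)
site 2, node AC: A={G} ∪ C={T} → {G,T} (+1)
site 2, node EZ: E={C} ∩ Z={C} → {C} (+0)
site 2, node ACEZ: AC={G,T} ∪ EZ={C} → {C,G,T} (+1)
site 3, node AC: A={T} ∩ C={T} → {T} (+0)
site 3, node EZ: E={A} ∩ Z={A} → {A} (+0)
site 3, node ACEZ: AC={T} ∪ EZ={A} → {A,T} (+1)
per-site changes: [2, 1, 2, 1]; total = 6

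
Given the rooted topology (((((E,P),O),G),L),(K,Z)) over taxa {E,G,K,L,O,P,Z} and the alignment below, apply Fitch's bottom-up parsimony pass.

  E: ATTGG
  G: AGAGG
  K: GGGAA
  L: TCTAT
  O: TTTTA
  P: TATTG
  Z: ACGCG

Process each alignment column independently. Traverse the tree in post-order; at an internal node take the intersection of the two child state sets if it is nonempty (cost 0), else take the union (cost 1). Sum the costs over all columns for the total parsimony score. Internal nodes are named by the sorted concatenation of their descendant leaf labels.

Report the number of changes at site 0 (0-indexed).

4

site 0, node EP: E={A} ∪ P={T} → {A,T} (+1)
site 0, node EOP: EP={A,T} ∩ O={T} → {T} (+0)
site 0, node EGOP: EOP={T} ∪ G={A} → {A,T} (+1)
site 0, node EGLOP: EGOP={A,T} ∩ L={T} → {T} (+0)
site 0, node KZ: K={G} ∪ Z={A} → {A,G} (+1)
site 0, node EGKLOPZ: EGLOP={T} ∪ KZ={A,G} → {A,G,T} (+1)
site 1, node EP: E={T} ∪ P={A} → {A,T} (+1)
site 1, node EOP: EP={A,T} ∩ O={T} → {T} (+0)
site 1, node EGOP: EOP={T} ∪ G={G} → {G,T} (+1)
site 1, node EGLOP: EGOP={G,T} ∪ L={C} → {C,G,T} (+1)
site 1, node KZ: K={G} ∪ Z={C} → {C,G} (+1)
site 1, node EGKLOPZ: EGLOP={C,G,T} ∩ KZ={C,G} → {C,G} (+0)
site 2, node EP: E={T} ∩ P={T} → {T} (+0)
site 2, node EOP: EP={T} ∩ O={T} → {T} (+0)
site 2, node EGOP: EOP={T} ∪ G={A} → {A,T} (+1)
site 2, node EGLOP: EGOP={A,T} ∩ L={T} → {T} (+0)
site 2, node KZ: K={G} ∩ Z={G} → {G} (+0)
site 2, node EGKLOPZ: EGLOP={T} ∪ KZ={G} → {G,T} (+1)
site 3, node EP: E={G} ∪ P={T} → {G,T} (+1)
site 3, node EOP: EP={G,T} ∩ O={T} → {T} (+0)
site 3, node EGOP: EOP={T} ∪ G={G} → {G,T} (+1)
site 3, node EGLOP: EGOP={G,T} ∪ L={A} → {A,G,T} (+1)
site 3, node KZ: K={A} ∪ Z={C} → {A,C} (+1)
site 3, node EGKLOPZ: EGLOP={A,G,T} ∩ KZ={A,C} → {A} (+0)
site 4, node EP: E={G} ∩ P={G} → {G} (+0)
site 4, node EOP: EP={G} ∪ O={A} → {A,G} (+1)
site 4, node EGOP: EOP={A,G} ∩ G={G} → {G} (+0)
site 4, node EGLOP: EGOP={G} ∪ L={T} → {G,T} (+1)
site 4, node KZ: K={A} ∪ Z={G} → {A,G} (+1)
site 4, node EGKLOPZ: EGLOP={G,T} ∩ KZ={A,G} → {G} (+0)
per-site changes: [4, 4, 2, 4, 3]; total = 17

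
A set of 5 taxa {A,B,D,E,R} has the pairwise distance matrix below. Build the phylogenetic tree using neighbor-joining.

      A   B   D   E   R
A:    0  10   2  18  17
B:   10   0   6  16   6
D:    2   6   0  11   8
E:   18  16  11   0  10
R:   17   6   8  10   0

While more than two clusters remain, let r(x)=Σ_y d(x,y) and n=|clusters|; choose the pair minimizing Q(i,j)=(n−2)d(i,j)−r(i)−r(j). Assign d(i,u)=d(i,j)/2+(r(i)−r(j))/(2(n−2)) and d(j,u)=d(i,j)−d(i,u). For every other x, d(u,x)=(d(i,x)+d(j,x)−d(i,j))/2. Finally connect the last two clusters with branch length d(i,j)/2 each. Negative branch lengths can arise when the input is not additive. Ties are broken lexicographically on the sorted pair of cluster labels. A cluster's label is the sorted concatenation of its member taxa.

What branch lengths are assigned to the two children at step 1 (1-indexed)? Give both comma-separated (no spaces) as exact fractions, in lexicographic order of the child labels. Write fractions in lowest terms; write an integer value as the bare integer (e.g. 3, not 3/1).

13/3,-7/3

iteration 1: select A,D (d=2, Q=-68); attach at lengths (13/3, -7/3); label the merged cluster AD
  updated: d(AD,B)=7, d(AD,E)=27/2, d(AD,R)=23/2
iteration 2: select AD,B (d=7, Q=-47); attach at lengths (17/4, 11/4); label the merged cluster ABD
  updated: d(ABD,E)=45/4, d(ABD,R)=21/4
iteration 3: select ABD,E (d=45/4, Q=-53/2); attach at lengths (13/4, 8); label the merged cluster ABDE
  updated: d(ABDE,R)=2
iteration 4: select ABDE,R (d=2); attach at lengths (1, 1); label the merged cluster ABDER
final tree: ((((A:13/3,D:-7/3):17/4,B:11/4):13/4,E:8):1,R:1)
total length: 89/4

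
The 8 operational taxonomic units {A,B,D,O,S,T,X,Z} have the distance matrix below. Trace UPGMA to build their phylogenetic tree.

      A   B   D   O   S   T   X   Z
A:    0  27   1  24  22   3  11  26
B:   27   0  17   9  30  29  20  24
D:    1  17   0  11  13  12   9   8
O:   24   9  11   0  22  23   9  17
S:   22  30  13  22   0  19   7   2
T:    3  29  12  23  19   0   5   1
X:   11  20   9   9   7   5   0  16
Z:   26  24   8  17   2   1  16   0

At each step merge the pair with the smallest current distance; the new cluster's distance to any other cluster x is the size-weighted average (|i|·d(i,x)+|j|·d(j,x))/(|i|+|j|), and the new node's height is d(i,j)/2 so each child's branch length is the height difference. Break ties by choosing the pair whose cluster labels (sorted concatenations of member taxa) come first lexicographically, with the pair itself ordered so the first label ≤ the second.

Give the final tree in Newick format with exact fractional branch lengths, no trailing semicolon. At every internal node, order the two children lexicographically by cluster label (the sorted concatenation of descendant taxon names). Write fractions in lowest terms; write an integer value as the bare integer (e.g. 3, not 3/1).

(((A:1/2,D:1/2):6,((S:7/2,X:7/2):7/4,(T:1/2,Z:1/2):19/4):5/4):97/24,(B:9/2,O:9/2):145/24)

step 1: merge (A,D) at d=1; branch lengths A→1/2, D→1/2; new cluster AD
  updated: d(AD,B)=22, d(AD,O)=35/2, d(AD,S)=35/2, d(AD,T)=15/2, d(AD,X)=10, d(AD,Z)=17
step 2: merge (T,Z) at d=1; branch lengths T→1/2, Z→1/2; new cluster TZ
  updated: d(AD,TZ)=49/4, d(B,TZ)=53/2, d(O,TZ)=20, d(S,TZ)=21/2, d(TZ,X)=21/2
step 3: merge (S,X) at d=7; branch lengths S→7/2, X→7/2; new cluster SX
  updated: d(AD,SX)=55/4, d(B,SX)=25, d(O,SX)=31/2, d(SX,TZ)=21/2
step 4: merge (B,O) at d=9; branch lengths B→9/2, O→9/2; new cluster BO
  updated: d(AD,BO)=79/4, d(BO,SX)=81/4, d(BO,TZ)=93/4
step 5: merge (SX,TZ) at d=21/2; branch lengths SX→7/4, TZ→19/4; new cluster STXZ
  updated: d(AD,STXZ)=13, d(BO,STXZ)=87/4
step 6: merge (AD,STXZ) at d=13; branch lengths AD→6, STXZ→5/4; new cluster ADSTXZ
  updated: d(ADSTXZ,BO)=253/12
step 7: merge (ADSTXZ,BO) at d=253/12; branch lengths ADSTXZ→97/24, BO→145/24; new cluster ABDOSTXZ
final tree: (((A:1/2,D:1/2):6,((S:7/2,X:7/2):7/4,(T:1/2,Z:1/2):19/4):5/4):97/24,(B:9/2,O:9/2):145/24)
total length: 251/6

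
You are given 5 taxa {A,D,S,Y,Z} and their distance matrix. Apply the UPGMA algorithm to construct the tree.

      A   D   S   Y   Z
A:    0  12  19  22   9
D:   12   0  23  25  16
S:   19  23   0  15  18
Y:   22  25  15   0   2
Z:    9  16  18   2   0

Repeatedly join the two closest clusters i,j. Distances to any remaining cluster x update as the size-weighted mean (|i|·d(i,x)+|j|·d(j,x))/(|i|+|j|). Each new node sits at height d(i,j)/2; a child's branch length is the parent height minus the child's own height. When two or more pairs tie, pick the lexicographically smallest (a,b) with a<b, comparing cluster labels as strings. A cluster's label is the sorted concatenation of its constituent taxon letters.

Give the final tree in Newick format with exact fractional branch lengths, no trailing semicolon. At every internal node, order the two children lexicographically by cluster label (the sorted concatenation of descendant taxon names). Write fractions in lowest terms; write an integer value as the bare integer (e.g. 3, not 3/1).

iteration 1: select Y,Z (d=2); attach at lengths (1, 1); label the merged cluster YZ
  updated: d(A,YZ)=31/2, d(D,YZ)=41/2, d(S,YZ)=33/2
iteration 2: select A,D (d=12); attach at lengths (6, 6); label the merged cluster AD
  updated: d(AD,S)=21, d(AD,YZ)=18
iteration 3: select S,YZ (d=33/2); attach at lengths (33/4, 29/4); label the merged cluster SYZ
  updated: d(AD,SYZ)=19
iteration 4: select AD,SYZ (d=19); attach at lengths (7/2, 5/4); label the merged cluster ADSYZ
final tree: ((A:6,D:6):7/2,(S:33/4,(Y:1,Z:1):29/4):5/4)
total length: 137/4

((A:6,D:6):7/2,(S:33/4,(Y:1,Z:1):29/4):5/4)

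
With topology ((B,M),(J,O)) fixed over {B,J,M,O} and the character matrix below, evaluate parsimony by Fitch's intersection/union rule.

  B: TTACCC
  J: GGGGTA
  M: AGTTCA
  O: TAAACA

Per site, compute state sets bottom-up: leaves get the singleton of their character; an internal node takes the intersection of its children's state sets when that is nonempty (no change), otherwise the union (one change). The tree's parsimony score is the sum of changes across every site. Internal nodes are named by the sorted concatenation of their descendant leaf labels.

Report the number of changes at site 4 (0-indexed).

site 0, node BM: B={T} ∪ M={A} → {A,T} (+1)
site 0, node JO: J={G} ∪ O={T} → {G,T} (+1)
site 0, node BJMO: BM={A,T} ∩ JO={G,T} → {T} (+0)
site 1, node BM: B={T} ∪ M={G} → {G,T} (+1)
site 1, node JO: J={G} ∪ O={A} → {A,G} (+1)
site 1, node BJMO: BM={G,T} ∩ JO={A,G} → {G} (+0)
site 2, node BM: B={A} ∪ M={T} → {A,T} (+1)
site 2, node JO: J={G} ∪ O={A} → {A,G} (+1)
site 2, node BJMO: BM={A,T} ∩ JO={A,G} → {A} (+0)
site 3, node BM: B={C} ∪ M={T} → {C,T} (+1)
site 3, node JO: J={G} ∪ O={A} → {A,G} (+1)
site 3, node BJMO: BM={C,T} ∪ JO={A,G} → {A,C,G,T} (+1)
site 4, node BM: B={C} ∩ M={C} → {C} (+0)
site 4, node JO: J={T} ∪ O={C} → {C,T} (+1)
site 4, node BJMO: BM={C} ∩ JO={C,T} → {C} (+0)
site 5, node BM: B={C} ∪ M={A} → {A,C} (+1)
site 5, node JO: J={A} ∩ O={A} → {A} (+0)
site 5, node BJMO: BM={A,C} ∩ JO={A} → {A} (+0)
per-site changes: [2, 2, 2, 3, 1, 1]; total = 11

1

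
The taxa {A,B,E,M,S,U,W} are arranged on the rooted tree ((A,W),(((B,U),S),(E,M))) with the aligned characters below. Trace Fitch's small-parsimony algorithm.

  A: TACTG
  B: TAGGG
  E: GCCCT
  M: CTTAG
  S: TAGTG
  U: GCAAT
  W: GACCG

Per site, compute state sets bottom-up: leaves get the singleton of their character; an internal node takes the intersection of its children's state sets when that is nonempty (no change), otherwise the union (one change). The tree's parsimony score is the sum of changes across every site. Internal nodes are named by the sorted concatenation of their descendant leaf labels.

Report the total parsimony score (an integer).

AW@0: {T} ∪ {G} = {G,T} (union, +1)
BU@0: {T} ∪ {G} = {G,T} (union, +1)
BSU@0: {G,T} ∩ {T} = {T} (intersection, +0)
EM@0: {G} ∪ {C} = {C,G} (union, +1)
BEMSU@0: {T} ∪ {C,G} = {C,G,T} (union, +1)
ABEMSUW@0: {G,T} ∩ {C,G,T} = {G,T} (intersection, +0)
AW@1: {A} ∩ {A} = {A} (intersection, +0)
BU@1: {A} ∪ {C} = {A,C} (union, +1)
BSU@1: {A,C} ∩ {A} = {A} (intersection, +0)
EM@1: {C} ∪ {T} = {C,T} (union, +1)
BEMSU@1: {A} ∪ {C,T} = {A,C,T} (union, +1)
ABEMSUW@1: {A} ∩ {A,C,T} = {A} (intersection, +0)
AW@2: {C} ∩ {C} = {C} (intersection, +0)
BU@2: {G} ∪ {A} = {A,G} (union, +1)
BSU@2: {A,G} ∩ {G} = {G} (intersection, +0)
EM@2: {C} ∪ {T} = {C,T} (union, +1)
BEMSU@2: {G} ∪ {C,T} = {C,G,T} (union, +1)
ABEMSUW@2: {C} ∩ {C,G,T} = {C} (intersection, +0)
AW@3: {T} ∪ {C} = {C,T} (union, +1)
BU@3: {G} ∪ {A} = {A,G} (union, +1)
BSU@3: {A,G} ∪ {T} = {A,G,T} (union, +1)
EM@3: {C} ∪ {A} = {A,C} (union, +1)
BEMSU@3: {A,G,T} ∩ {A,C} = {A} (intersection, +0)
ABEMSUW@3: {C,T} ∪ {A} = {A,C,T} (union, +1)
AW@4: {G} ∩ {G} = {G} (intersection, +0)
BU@4: {G} ∪ {T} = {G,T} (union, +1)
BSU@4: {G,T} ∩ {G} = {G} (intersection, +0)
EM@4: {T} ∪ {G} = {G,T} (union, +1)
BEMSU@4: {G} ∩ {G,T} = {G} (intersection, +0)
ABEMSUW@4: {G} ∩ {G} = {G} (intersection, +0)
per-site changes: [4, 3, 3, 5, 2]; total = 17

17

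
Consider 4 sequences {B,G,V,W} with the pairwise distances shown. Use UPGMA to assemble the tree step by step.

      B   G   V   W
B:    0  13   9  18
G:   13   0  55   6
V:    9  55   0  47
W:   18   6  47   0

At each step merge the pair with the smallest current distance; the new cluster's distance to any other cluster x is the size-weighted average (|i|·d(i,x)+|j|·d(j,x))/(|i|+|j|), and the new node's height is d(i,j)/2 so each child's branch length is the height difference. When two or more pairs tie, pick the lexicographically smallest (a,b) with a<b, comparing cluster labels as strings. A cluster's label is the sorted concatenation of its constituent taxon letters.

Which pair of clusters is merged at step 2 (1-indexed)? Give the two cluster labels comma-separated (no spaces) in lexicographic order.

iteration 1: select G,W (d=6); attach at lengths (3, 3); label the merged cluster GW
  updated: d(B,GW)=31/2, d(GW,V)=51
iteration 2: select B,V (d=9); attach at lengths (9/2, 9/2); label the merged cluster BV
  updated: d(BV,GW)=133/4
iteration 3: select BV,GW (d=133/4); attach at lengths (97/8, 109/8); label the merged cluster BGVW
final tree: ((B:9/2,V:9/2):97/8,(G:3,W:3):109/8)
total length: 163/4

B,V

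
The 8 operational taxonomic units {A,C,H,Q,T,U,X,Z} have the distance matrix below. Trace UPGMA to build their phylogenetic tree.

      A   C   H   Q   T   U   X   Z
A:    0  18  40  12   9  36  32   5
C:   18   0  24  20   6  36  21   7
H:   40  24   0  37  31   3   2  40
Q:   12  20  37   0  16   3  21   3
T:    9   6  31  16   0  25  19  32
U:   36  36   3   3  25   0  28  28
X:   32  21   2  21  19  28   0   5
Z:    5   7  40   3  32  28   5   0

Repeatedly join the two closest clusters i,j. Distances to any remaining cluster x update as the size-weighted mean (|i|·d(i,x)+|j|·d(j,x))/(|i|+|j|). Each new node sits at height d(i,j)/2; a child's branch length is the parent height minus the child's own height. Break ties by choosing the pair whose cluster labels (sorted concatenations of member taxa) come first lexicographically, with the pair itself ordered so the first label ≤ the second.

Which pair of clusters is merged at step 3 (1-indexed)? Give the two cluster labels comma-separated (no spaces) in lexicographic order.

A,Z

step 1: merge (H,X) at d=2; branch lengths H→1, X→1; new cluster HX
  updated: d(A,HX)=36, d(C,HX)=45/2, d(HX,Q)=29, d(HX,T)=25, d(HX,U)=31/2, d(HX,Z)=45/2
step 2: merge (Q,U) at d=3; branch lengths Q→3/2, U→3/2; new cluster QU
  updated: d(A,QU)=24, d(C,QU)=28, d(HX,QU)=89/4, d(QU,T)=41/2, d(QU,Z)=31/2
step 3: merge (A,Z) at d=5; branch lengths A→5/2, Z→5/2; new cluster AZ
  updated: d(AZ,C)=25/2, d(AZ,HX)=117/4, d(AZ,QU)=79/4, d(AZ,T)=41/2
step 4: merge (C,T) at d=6; branch lengths C→3, T→3; new cluster CT
  updated: d(AZ,CT)=33/2, d(CT,HX)=95/4, d(CT,QU)=97/4
step 5: merge (AZ,CT) at d=33/2; branch lengths AZ→23/4, CT→21/4; new cluster ACTZ
  updated: d(ACTZ,HX)=53/2, d(ACTZ,QU)=22
step 6: merge (ACTZ,QU) at d=22; branch lengths ACTZ→11/4, QU→19/2; new cluster ACQTUZ
  updated: d(ACQTUZ,HX)=301/12
step 7: merge (ACQTUZ,HX) at d=301/12; branch lengths ACQTUZ→37/24, HX→277/24; new cluster ACHQTUXZ
final tree: ((((A:5/2,Z:5/2):23/4,(C:3,T:3):21/4):11/4,(Q:3/2,U:3/2):19/2):37/24,(H:1,X:1):277/24)
total length: 157/3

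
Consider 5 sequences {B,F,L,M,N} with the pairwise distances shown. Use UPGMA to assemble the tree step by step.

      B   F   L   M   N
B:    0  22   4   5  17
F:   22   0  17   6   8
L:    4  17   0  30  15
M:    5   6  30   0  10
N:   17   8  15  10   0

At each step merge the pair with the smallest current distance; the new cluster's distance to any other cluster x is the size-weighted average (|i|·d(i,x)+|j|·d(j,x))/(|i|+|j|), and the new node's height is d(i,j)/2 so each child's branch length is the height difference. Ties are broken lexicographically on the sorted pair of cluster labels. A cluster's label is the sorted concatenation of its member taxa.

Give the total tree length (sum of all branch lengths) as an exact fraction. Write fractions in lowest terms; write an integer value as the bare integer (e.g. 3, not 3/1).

163/6

iteration 1: select B,L (d=4); attach at lengths (2, 2); label the merged cluster BL
  updated: d(BL,F)=39/2, d(BL,M)=35/2, d(BL,N)=16
iteration 2: select F,M (d=6); attach at lengths (3, 3); label the merged cluster FM
  updated: d(BL,FM)=37/2, d(FM,N)=9
iteration 3: select FM,N (d=9); attach at lengths (3/2, 9/2); label the merged cluster FMN
  updated: d(BL,FMN)=53/3
iteration 4: select BL,FMN (d=53/3); attach at lengths (41/6, 13/3); label the merged cluster BFLMN
final tree: ((B:2,L:2):41/6,((F:3,M:3):3/2,N:9/2):13/3)
total length: 163/6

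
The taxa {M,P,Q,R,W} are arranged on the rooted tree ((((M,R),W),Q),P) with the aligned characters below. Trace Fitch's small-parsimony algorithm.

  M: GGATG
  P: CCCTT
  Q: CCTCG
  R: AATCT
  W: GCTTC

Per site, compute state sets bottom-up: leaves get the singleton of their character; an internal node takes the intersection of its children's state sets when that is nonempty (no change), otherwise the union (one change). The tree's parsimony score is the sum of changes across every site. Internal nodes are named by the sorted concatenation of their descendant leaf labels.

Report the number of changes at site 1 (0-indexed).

[col 0] MR: children M:{G}, R:{A} ∪→ {A,G}; cost 1
[col 0] MRW: children MR:{A,G}, W:{G} ∩→ {G}; cost 0
[col 0] MQRW: children MRW:{G}, Q:{C} ∪→ {C,G}; cost 1
[col 0] MPQRW: children MQRW:{C,G}, P:{C} ∩→ {C}; cost 0
[col 1] MR: children M:{G}, R:{A} ∪→ {A,G}; cost 1
[col 1] MRW: children MR:{A,G}, W:{C} ∪→ {A,C,G}; cost 1
[col 1] MQRW: children MRW:{A,C,G}, Q:{C} ∩→ {C}; cost 0
[col 1] MPQRW: children MQRW:{C}, P:{C} ∩→ {C}; cost 0
[col 2] MR: children M:{A}, R:{T} ∪→ {A,T}; cost 1
[col 2] MRW: children MR:{A,T}, W:{T} ∩→ {T}; cost 0
[col 2] MQRW: children MRW:{T}, Q:{T} ∩→ {T}; cost 0
[col 2] MPQRW: children MQRW:{T}, P:{C} ∪→ {C,T}; cost 1
[col 3] MR: children M:{T}, R:{C} ∪→ {C,T}; cost 1
[col 3] MRW: children MR:{C,T}, W:{T} ∩→ {T}; cost 0
[col 3] MQRW: children MRW:{T}, Q:{C} ∪→ {C,T}; cost 1
[col 3] MPQRW: children MQRW:{C,T}, P:{T} ∩→ {T}; cost 0
[col 4] MR: children M:{G}, R:{T} ∪→ {G,T}; cost 1
[col 4] MRW: children MR:{G,T}, W:{C} ∪→ {C,G,T}; cost 1
[col 4] MQRW: children MRW:{C,G,T}, Q:{G} ∩→ {G}; cost 0
[col 4] MPQRW: children MQRW:{G}, P:{T} ∪→ {G,T}; cost 1
per-site changes: [2, 2, 2, 2, 3]; total = 11

2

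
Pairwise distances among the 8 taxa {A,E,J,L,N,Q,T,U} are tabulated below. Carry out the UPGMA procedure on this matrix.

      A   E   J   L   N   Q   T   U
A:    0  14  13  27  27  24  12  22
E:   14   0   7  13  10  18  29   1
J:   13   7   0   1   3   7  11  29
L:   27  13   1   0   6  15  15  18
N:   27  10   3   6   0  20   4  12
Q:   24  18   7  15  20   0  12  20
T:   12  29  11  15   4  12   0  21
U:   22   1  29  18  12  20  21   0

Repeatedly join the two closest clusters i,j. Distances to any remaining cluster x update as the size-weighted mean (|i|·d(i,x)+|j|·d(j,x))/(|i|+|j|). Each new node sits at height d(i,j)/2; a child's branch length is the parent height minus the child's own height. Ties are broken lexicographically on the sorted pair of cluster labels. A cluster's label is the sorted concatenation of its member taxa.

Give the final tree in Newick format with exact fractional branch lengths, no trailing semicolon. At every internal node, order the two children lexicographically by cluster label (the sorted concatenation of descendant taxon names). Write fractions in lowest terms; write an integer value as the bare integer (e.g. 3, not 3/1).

1. join E+U (d=1) ⇒ EU; edges |E|=1/2, |U|=1/2
  updated: d(A,EU)=18, d(EU,J)=18, d(EU,L)=31/2, d(EU,N)=11, d(EU,Q)=19, d(EU,T)=25
2. join J+L (d=1) ⇒ JL; edges |J|=1/2, |L|=1/2
  updated: d(A,JL)=20, d(EU,JL)=67/4, d(JL,N)=9/2, d(JL,Q)=11, d(JL,T)=13
3. join N+T (d=4) ⇒ NT; edges |N|=2, |T|=2
  updated: d(A,NT)=39/2, d(EU,NT)=18, d(JL,NT)=35/4, d(NT,Q)=16
4. join JL+NT (d=35/4) ⇒ JLNT; edges |JL|=31/8, |NT|=19/8
  updated: d(A,JLNT)=79/4, d(EU,JLNT)=139/8, d(JLNT,Q)=27/2
5. join JLNT+Q (d=27/2) ⇒ JLNQT; edges |JLNT|=19/8, |Q|=27/4
  updated: d(A,JLNQT)=103/5, d(EU,JLNQT)=177/10
6. join EU+JLNQT (d=177/10) ⇒ EJLNQTU; edges |EU|=167/20, |JLNQT|=21/10
  updated: d(A,EJLNQTU)=139/7
7. join A+EJLNQTU (d=139/7) ⇒ AEJLNQTU; edges |A|=139/14, |EJLNQTU|=151/140
final tree: (A:139/14,((E:1/2,U:1/2):167/20,(((J:1/2,L:1/2):31/8,(N:2,T:2):19/8):19/8,Q:27/4):21/10):151/140)
total length: 11993/280

(A:139/14,((E:1/2,U:1/2):167/20,(((J:1/2,L:1/2):31/8,(N:2,T:2):19/8):19/8,Q:27/4):21/10):151/140)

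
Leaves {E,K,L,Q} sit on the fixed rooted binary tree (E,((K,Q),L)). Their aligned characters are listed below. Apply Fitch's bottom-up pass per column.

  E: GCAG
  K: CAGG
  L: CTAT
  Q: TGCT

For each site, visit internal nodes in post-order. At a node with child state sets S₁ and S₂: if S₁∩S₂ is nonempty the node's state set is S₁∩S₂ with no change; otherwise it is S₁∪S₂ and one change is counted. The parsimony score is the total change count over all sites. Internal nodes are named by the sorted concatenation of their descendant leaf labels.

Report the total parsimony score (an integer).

9

[col 0] KQ: children K:{C}, Q:{T} ∪→ {C,T}; cost 1
[col 0] KLQ: children KQ:{C,T}, L:{C} ∩→ {C}; cost 0
[col 0] EKLQ: children E:{G}, KLQ:{C} ∪→ {C,G}; cost 1
[col 1] KQ: children K:{A}, Q:{G} ∪→ {A,G}; cost 1
[col 1] KLQ: children KQ:{A,G}, L:{T} ∪→ {A,G,T}; cost 1
[col 1] EKLQ: children E:{C}, KLQ:{A,G,T} ∪→ {A,C,G,T}; cost 1
[col 2] KQ: children K:{G}, Q:{C} ∪→ {C,G}; cost 1
[col 2] KLQ: children KQ:{C,G}, L:{A} ∪→ {A,C,G}; cost 1
[col 2] EKLQ: children E:{A}, KLQ:{A,C,G} ∩→ {A}; cost 0
[col 3] KQ: children K:{G}, Q:{T} ∪→ {G,T}; cost 1
[col 3] KLQ: children KQ:{G,T}, L:{T} ∩→ {T}; cost 0
[col 3] EKLQ: children E:{G}, KLQ:{T} ∪→ {G,T}; cost 1
per-site changes: [2, 3, 2, 2]; total = 9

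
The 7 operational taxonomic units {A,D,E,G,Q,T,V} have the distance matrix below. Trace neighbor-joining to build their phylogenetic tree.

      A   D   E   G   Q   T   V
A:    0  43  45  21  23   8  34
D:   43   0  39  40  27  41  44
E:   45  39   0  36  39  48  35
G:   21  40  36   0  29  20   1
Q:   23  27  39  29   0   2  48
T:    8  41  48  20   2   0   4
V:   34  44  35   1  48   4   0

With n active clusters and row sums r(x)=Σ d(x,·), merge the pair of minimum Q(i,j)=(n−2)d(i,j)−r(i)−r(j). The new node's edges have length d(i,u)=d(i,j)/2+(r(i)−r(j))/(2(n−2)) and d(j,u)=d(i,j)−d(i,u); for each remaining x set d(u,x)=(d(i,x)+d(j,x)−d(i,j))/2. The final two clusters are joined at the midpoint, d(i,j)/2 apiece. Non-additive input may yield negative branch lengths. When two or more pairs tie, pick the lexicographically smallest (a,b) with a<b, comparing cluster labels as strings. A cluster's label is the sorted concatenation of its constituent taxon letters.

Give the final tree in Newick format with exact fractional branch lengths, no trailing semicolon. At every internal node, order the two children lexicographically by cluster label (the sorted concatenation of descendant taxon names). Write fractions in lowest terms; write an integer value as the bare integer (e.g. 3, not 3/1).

step 1: merge (G,V) at d=1, Q=-308; branch lengths G→-7/5, V→12/5; new cluster GV
  updated: d(A,GV)=27, d(D,GV)=83/2, d(E,GV)=35, d(GV,Q)=38, d(GV,T)=23/2
step 2: merge (D,E) at d=39, Q=-483/2; branch lengths D→283/16, E→341/16; new cluster DE
  updated: d(A,DE)=49/2, d(DE,GV)=75/4, d(DE,Q)=27/2, d(DE,T)=25
step 3: merge (DE,GV) at d=75/4, Q=-483/4; branch lengths DE→57/8, GV→93/8; new cluster DEGV
  updated: d(A,DEGV)=131/8, d(DEGV,Q)=131/8, d(DEGV,T)=71/8
step 4: merge (A,DEGV) at d=131/8, Q=-225/4; branch lengths A→77/8, DEGV→27/4; new cluster ADEGV
  updated: d(ADEGV,Q)=23/2, d(ADEGV,T)=1/4
step 5: merge (ADEGV,Q) at d=23/2, Q=-55/4; branch lengths ADEGV→39/8, Q→53/8; new cluster ADEGQV
  updated: d(ADEGQV,T)=-37/8
step 6: merge (ADEGQV,T) at d=-37/8; branch lengths ADEGQV→-37/16, T→-37/16; new cluster ADEGQTV
final tree: (((A:77/8,((D:283/16,E:341/16):57/8,(G:-7/5,V:12/5):93/8):27/4):39/8,Q:53/8):-37/16,T:-37/16)
total length: 82

(((A:77/8,((D:283/16,E:341/16):57/8,(G:-7/5,V:12/5):93/8):27/4):39/8,Q:53/8):-37/16,T:-37/16)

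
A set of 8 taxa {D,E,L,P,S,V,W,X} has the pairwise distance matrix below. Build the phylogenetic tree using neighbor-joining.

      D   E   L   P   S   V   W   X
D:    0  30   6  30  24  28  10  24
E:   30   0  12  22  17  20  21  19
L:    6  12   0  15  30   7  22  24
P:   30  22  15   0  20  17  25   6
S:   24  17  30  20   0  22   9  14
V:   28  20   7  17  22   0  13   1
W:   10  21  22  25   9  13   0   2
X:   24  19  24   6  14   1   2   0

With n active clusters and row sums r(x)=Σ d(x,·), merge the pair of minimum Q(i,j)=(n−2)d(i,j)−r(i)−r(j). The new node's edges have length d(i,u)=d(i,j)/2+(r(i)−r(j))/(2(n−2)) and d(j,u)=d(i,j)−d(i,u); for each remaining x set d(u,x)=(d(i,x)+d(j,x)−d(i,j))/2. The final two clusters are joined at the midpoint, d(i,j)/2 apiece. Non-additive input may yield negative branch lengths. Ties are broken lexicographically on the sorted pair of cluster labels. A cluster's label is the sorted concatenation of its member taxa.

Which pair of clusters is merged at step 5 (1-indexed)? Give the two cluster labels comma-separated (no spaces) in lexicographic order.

step 1: merge (D,L) at d=6, Q=-232; branch lengths D→6, L→0; new cluster DL
  updated: d(DL,E)=18, d(DL,P)=39/2, d(DL,S)=24, d(DL,V)=29/2, d(DL,W)=13, d(DL,X)=21
step 2: merge (V,X) at d=1, Q=-291/2; branch lengths V→59/20, X→-39/20; new cluster VX
  updated: d(DL,VX)=69/4, d(E,VX)=19, d(P,VX)=11, d(S,VX)=35/2, d(VX,W)=7
step 3: merge (S,W) at d=9, Q=-253/2; branch lengths S→97/16, W→47/16; new cluster SW
  updated: d(DL,SW)=14, d(E,SW)=29/2, d(P,SW)=18, d(SW,VX)=31/4
step 4: merge (P,VX) at d=11, Q=-185/2; branch lengths P→97/12, VX→35/12; new cluster PVX
  updated: d(DL,PVX)=103/8, d(E,PVX)=15, d(PVX,SW)=59/8
step 5: merge (DL,E) at d=18, Q=-451/8; branch lengths DL→267/32, E→309/32; new cluster DEL
  updated: d(DEL,PVX)=79/16, d(DEL,SW)=21/4
step 6: merge (DEL,PVX) at d=79/16, Q=-281/16; branch lengths DEL→45/32, PVX→113/32; new cluster DELPVX
  updated: d(DELPVX,SW)=123/32
step 7: merge (DELPVX,SW) at d=123/32; branch lengths DELPVX→123/64, SW→123/64; new cluster DELPSVWX
final tree: ((((D:6,L:0):267/32,E:309/32):45/32,(P:97/12,(V:59/20,X:-39/20):35/12):113/32):123/64,(S:97/16,W:47/16):123/64)
total length: 1721/32

DL,E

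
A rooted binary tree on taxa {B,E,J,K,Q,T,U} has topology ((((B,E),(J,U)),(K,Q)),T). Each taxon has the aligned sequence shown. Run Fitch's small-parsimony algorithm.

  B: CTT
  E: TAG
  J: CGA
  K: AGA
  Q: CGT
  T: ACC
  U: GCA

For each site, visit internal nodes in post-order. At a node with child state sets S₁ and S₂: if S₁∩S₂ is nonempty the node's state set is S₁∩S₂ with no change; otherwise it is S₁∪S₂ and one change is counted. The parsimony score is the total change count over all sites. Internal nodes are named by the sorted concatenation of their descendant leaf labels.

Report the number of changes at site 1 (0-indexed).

site 0, node BE: B={C} ∪ E={T} → {C,T} (+1)
site 0, node JU: J={C} ∪ U={G} → {C,G} (+1)
site 0, node BEJU: BE={C,T} ∩ JU={C,G} → {C} (+0)
site 0, node KQ: K={A} ∪ Q={C} → {A,C} (+1)
site 0, node BEJKQU: BEJU={C} ∩ KQ={A,C} → {C} (+0)
site 0, node BEJKQTU: BEJKQU={C} ∪ T={A} → {A,C} (+1)
site 1, node BE: B={T} ∪ E={A} → {A,T} (+1)
site 1, node JU: J={G} ∪ U={C} → {C,G} (+1)
site 1, node BEJU: BE={A,T} ∪ JU={C,G} → {A,C,G,T} (+1)
site 1, node KQ: K={G} ∩ Q={G} → {G} (+0)
site 1, node BEJKQU: BEJU={A,C,G,T} ∩ KQ={G} → {G} (+0)
site 1, node BEJKQTU: BEJKQU={G} ∪ T={C} → {C,G} (+1)
site 2, node BE: B={T} ∪ E={G} → {G,T} (+1)
site 2, node JU: J={A} ∩ U={A} → {A} (+0)
site 2, node BEJU: BE={G,T} ∪ JU={A} → {A,G,T} (+1)
site 2, node KQ: K={A} ∪ Q={T} → {A,T} (+1)
site 2, node BEJKQU: BEJU={A,G,T} ∩ KQ={A,T} → {A,T} (+0)
site 2, node BEJKQTU: BEJKQU={A,T} ∪ T={C} → {A,C,T} (+1)
per-site changes: [4, 4, 4]; total = 12

4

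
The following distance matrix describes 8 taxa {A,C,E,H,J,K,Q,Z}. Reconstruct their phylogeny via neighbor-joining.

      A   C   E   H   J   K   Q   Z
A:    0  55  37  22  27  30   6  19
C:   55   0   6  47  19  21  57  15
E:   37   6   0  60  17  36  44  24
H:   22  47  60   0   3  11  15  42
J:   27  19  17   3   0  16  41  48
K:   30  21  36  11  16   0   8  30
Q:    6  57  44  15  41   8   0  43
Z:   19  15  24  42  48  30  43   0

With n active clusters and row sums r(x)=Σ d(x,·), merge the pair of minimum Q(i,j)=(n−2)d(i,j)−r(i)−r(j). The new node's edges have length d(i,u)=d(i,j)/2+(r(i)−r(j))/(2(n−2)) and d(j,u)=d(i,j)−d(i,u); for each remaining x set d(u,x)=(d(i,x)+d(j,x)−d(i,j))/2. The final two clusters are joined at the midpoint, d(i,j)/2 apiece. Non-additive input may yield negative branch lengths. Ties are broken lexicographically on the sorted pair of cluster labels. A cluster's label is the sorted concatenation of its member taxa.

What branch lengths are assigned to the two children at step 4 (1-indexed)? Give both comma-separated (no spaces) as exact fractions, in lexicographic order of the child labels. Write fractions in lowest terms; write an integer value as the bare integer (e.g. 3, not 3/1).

iteration 1: select C,E (d=6, Q=-408); attach at lengths (8/3, 10/3); label the merged cluster CE
  updated: d(A,CE)=43, d(CE,H)=101/2, d(CE,J)=15, d(CE,K)=51/2, d(CE,Q)=95/2, d(CE,Z)=33/2
iteration 2: select CE,Z (d=33/2, Q=-314); attach at lengths (41/5, 83/10); label the merged cluster CEZ
  updated: d(A,CEZ)=91/4, d(CEZ,H)=38, d(CEZ,J)=93/4, d(CEZ,K)=39/2, d(CEZ,Q)=37
iteration 3: select A,Q (d=6, Q=-763/4); attach at lengths (99/32, 93/32); label the merged cluster AQ
  updated: d(AQ,CEZ)=215/8, d(AQ,H)=31/2, d(AQ,J)=31, d(AQ,K)=16
iteration 4: select H,J (d=3, Q=-527/4); attach at lengths (13/24, 59/24); label the merged cluster HJ
  updated: d(AQ,HJ)=87/4, d(CEZ,HJ)=233/8, d(HJ,K)=12
iteration 5: select AQ,CEZ (d=215/8, Q=-691/8); attach at lengths (343/32, 517/32); label the merged cluster ACEQZ
  updated: d(ACEQZ,HJ)=12, d(ACEQZ,K)=69/16
iteration 6: select ACEQZ,HJ (d=12, Q=-453/16); attach at lengths (69/32, 315/32); label the merged cluster ACEHJQZ
  updated: d(ACEHJQZ,K)=69/32
iteration 7: select ACEHJQZ,K (d=69/32); attach at lengths (69/64, 69/64); label the merged cluster ACEHJKQZ
final tree: ((((A:99/32,Q:93/32):343/32,((C:8/3,E:10/3):41/5,Z:83/10):517/32):69/32,(H:13/24,J:59/24):315/32):69/64,K:69/64)
total length: 2321/32

13/24,59/24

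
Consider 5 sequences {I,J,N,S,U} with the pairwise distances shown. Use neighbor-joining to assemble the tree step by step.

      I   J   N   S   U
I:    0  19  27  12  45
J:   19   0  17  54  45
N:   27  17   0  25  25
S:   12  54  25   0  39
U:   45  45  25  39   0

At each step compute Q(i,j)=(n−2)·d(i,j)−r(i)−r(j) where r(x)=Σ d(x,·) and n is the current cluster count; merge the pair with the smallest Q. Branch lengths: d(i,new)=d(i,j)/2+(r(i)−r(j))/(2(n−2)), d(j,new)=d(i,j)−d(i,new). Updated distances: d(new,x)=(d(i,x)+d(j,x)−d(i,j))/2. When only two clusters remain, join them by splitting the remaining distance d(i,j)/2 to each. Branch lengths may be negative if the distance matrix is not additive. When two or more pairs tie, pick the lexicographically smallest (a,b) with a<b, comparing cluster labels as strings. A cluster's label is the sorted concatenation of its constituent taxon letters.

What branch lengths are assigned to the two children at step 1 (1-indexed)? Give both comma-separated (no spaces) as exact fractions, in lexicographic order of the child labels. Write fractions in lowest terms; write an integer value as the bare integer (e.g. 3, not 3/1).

3/2,21/2

1. join I+S (d=12, Q=-197) ⇒ IS; edges |I|=3/2, |S|=21/2
  updated: d(IS,J)=61/2, d(IS,N)=20, d(IS,U)=36
2. join IS+U (d=36, Q=-241/2) ⇒ ISU; edges |IS|=105/8, |U|=183/8
  updated: d(ISU,J)=79/4, d(ISU,N)=9/2
3. join ISU+J (d=79/4, Q=-165/4) ⇒ IJSU; edges |ISU|=29/8, |J|=129/8
  updated: d(IJSU,N)=7/8
4. join IJSU+N (d=7/8) ⇒ IJNSU; edges |IJSU|=7/16, |N|=7/16
final tree: ((((I:3/2,S:21/2):105/8,U:183/8):29/8,J:129/8):7/16,N:7/16)
total length: 549/8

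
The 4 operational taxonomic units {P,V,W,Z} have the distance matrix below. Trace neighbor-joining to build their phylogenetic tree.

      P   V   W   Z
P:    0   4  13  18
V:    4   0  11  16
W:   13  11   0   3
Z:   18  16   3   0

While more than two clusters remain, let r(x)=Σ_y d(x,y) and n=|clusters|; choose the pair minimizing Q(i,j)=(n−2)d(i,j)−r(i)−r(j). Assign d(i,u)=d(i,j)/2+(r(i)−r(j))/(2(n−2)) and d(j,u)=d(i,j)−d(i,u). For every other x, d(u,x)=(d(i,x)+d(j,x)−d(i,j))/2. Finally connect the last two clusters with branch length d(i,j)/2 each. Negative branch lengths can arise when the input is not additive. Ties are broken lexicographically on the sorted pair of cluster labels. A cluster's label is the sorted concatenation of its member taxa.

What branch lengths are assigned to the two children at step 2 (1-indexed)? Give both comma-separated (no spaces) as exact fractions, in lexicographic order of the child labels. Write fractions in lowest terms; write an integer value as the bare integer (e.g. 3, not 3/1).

1. join P+V (d=4, Q=-58) ⇒ PV; edges |P|=3, |V|=1
  updated: d(PV,W)=10, d(PV,Z)=15
2. join PV+W (d=10, Q=-28) ⇒ PVW; edges |PV|=11, |W|=-1
  updated: d(PVW,Z)=4
3. join PVW+Z (d=4) ⇒ PVWZ; edges |PVW|=2, |Z|=2
final tree: (((P:3,V:1):11,W:-1):2,Z:2)
total length: 18

11,-1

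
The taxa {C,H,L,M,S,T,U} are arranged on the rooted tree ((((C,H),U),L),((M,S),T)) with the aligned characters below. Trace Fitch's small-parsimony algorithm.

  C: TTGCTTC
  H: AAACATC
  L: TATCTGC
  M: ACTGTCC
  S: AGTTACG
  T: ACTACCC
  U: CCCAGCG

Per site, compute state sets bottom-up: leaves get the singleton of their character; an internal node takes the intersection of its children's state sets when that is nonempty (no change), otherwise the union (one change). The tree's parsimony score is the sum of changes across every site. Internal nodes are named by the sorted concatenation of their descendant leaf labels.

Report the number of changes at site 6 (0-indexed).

site 0, node CH: C={T} ∪ H={A} → {A,T} (+1)
site 0, node CHU: CH={A,T} ∪ U={C} → {A,C,T} (+1)
site 0, node CHLU: CHU={A,C,T} ∩ L={T} → {T} (+0)
site 0, node MS: M={A} ∩ S={A} → {A} (+0)
site 0, node MST: MS={A} ∩ T={A} → {A} (+0)
site 0, node CHLMSTU: CHLU={T} ∪ MST={A} → {A,T} (+1)
site 1, node CH: C={T} ∪ H={A} → {A,T} (+1)
site 1, node CHU: CH={A,T} ∪ U={C} → {A,C,T} (+1)
site 1, node CHLU: CHU={A,C,T} ∩ L={A} → {A} (+0)
site 1, node MS: M={C} ∪ S={G} → {C,G} (+1)
site 1, node MST: MS={C,G} ∩ T={C} → {C} (+0)
site 1, node CHLMSTU: CHLU={A} ∪ MST={C} → {A,C} (+1)
site 2, node CH: C={G} ∪ H={A} → {A,G} (+1)
site 2, node CHU: CH={A,G} ∪ U={C} → {A,C,G} (+1)
site 2, node CHLU: CHU={A,C,G} ∪ L={T} → {A,C,G,T} (+1)
site 2, node MS: M={T} ∩ S={T} → {T} (+0)
site 2, node MST: MS={T} ∩ T={T} → {T} (+0)
site 2, node CHLMSTU: CHLU={A,C,G,T} ∩ MST={T} → {T} (+0)
site 3, node CH: C={C} ∩ H={C} → {C} (+0)
site 3, node CHU: CH={C} ∪ U={A} → {A,C} (+1)
site 3, node CHLU: CHU={A,C} ∩ L={C} → {C} (+0)
site 3, node MS: M={G} ∪ S={T} → {G,T} (+1)
site 3, node MST: MS={G,T} ∪ T={A} → {A,G,T} (+1)
site 3, node CHLMSTU: CHLU={C} ∪ MST={A,G,T} → {A,C,G,T} (+1)
site 4, node CH: C={T} ∪ H={A} → {A,T} (+1)
site 4, node CHU: CH={A,T} ∪ U={G} → {A,G,T} (+1)
site 4, node CHLU: CHU={A,G,T} ∩ L={T} → {T} (+0)
site 4, node MS: M={T} ∪ S={A} → {A,T} (+1)
site 4, node MST: MS={A,T} ∪ T={C} → {A,C,T} (+1)
site 4, node CHLMSTU: CHLU={T} ∩ MST={A,C,T} → {T} (+0)
site 5, node CH: C={T} ∩ H={T} → {T} (+0)
site 5, node CHU: CH={T} ∪ U={C} → {C,T} (+1)
site 5, node CHLU: CHU={C,T} ∪ L={G} → {C,G,T} (+1)
site 5, node MS: M={C} ∩ S={C} → {C} (+0)
site 5, node MST: MS={C} ∩ T={C} → {C} (+0)
site 5, node CHLMSTU: CHLU={C,G,T} ∩ MST={C} → {C} (+0)
site 6, node CH: C={C} ∩ H={C} → {C} (+0)
site 6, node CHU: CH={C} ∪ U={G} → {C,G} (+1)
site 6, node CHLU: CHU={C,G} ∩ L={C} → {C} (+0)
site 6, node MS: M={C} ∪ S={G} → {C,G} (+1)
site 6, node MST: MS={C,G} ∩ T={C} → {C} (+0)
site 6, node CHLMSTU: CHLU={C} ∩ MST={C} → {C} (+0)
per-site changes: [3, 4, 3, 4, 4, 2, 2]; total = 22

2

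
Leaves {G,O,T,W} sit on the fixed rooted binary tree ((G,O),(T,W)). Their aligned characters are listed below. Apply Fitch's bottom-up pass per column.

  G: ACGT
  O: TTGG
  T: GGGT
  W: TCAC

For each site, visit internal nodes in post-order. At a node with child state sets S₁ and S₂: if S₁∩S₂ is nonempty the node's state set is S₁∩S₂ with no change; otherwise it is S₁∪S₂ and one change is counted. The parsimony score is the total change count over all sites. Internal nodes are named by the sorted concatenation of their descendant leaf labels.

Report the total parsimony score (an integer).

7

[col 0] GO: children G:{A}, O:{T} ∪→ {A,T}; cost 1
[col 0] TW: children T:{G}, W:{T} ∪→ {G,T}; cost 1
[col 0] GOTW: children GO:{A,T}, TW:{G,T} ∩→ {T}; cost 0
[col 1] GO: children G:{C}, O:{T} ∪→ {C,T}; cost 1
[col 1] TW: children T:{G}, W:{C} ∪→ {C,G}; cost 1
[col 1] GOTW: children GO:{C,T}, TW:{C,G} ∩→ {C}; cost 0
[col 2] GO: children G:{G}, O:{G} ∩→ {G}; cost 0
[col 2] TW: children T:{G}, W:{A} ∪→ {A,G}; cost 1
[col 2] GOTW: children GO:{G}, TW:{A,G} ∩→ {G}; cost 0
[col 3] GO: children G:{T}, O:{G} ∪→ {G,T}; cost 1
[col 3] TW: children T:{T}, W:{C} ∪→ {C,T}; cost 1
[col 3] GOTW: children GO:{G,T}, TW:{C,T} ∩→ {T}; cost 0
per-site changes: [2, 2, 1, 2]; total = 7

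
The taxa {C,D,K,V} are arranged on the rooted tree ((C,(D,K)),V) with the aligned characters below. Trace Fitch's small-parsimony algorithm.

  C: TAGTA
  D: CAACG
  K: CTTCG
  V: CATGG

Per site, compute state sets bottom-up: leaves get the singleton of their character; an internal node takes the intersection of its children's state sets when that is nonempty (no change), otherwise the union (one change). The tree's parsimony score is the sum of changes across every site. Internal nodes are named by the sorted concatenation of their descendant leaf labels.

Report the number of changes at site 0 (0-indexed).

[col 0] DK: children D:{C}, K:{C} ∩→ {C}; cost 0
[col 0] CDK: children C:{T}, DK:{C} ∪→ {C,T}; cost 1
[col 0] CDKV: children CDK:{C,T}, V:{C} ∩→ {C}; cost 0
[col 1] DK: children D:{A}, K:{T} ∪→ {A,T}; cost 1
[col 1] CDK: children C:{A}, DK:{A,T} ∩→ {A}; cost 0
[col 1] CDKV: children CDK:{A}, V:{A} ∩→ {A}; cost 0
[col 2] DK: children D:{A}, K:{T} ∪→ {A,T}; cost 1
[col 2] CDK: children C:{G}, DK:{A,T} ∪→ {A,G,T}; cost 1
[col 2] CDKV: children CDK:{A,G,T}, V:{T} ∩→ {T}; cost 0
[col 3] DK: children D:{C}, K:{C} ∩→ {C}; cost 0
[col 3] CDK: children C:{T}, DK:{C} ∪→ {C,T}; cost 1
[col 3] CDKV: children CDK:{C,T}, V:{G} ∪→ {C,G,T}; cost 1
[col 4] DK: children D:{G}, K:{G} ∩→ {G}; cost 0
[col 4] CDK: children C:{A}, DK:{G} ∪→ {A,G}; cost 1
[col 4] CDKV: children CDK:{A,G}, V:{G} ∩→ {G}; cost 0
per-site changes: [1, 1, 2, 2, 1]; total = 7

1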